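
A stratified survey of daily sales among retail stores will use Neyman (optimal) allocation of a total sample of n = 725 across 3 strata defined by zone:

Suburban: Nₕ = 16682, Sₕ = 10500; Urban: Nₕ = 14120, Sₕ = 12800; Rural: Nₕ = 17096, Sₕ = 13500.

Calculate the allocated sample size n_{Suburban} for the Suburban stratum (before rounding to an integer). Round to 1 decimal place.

216.5

Neyman allocation: nₕ = n·NₕSₕ / Σⱼ NⱼSⱼ.
Σ NⱼSⱼ = 16682·10500 + 14120·12800 + 17096·13500 = 5.86693 × 10^8.
n_{Suburban} = 725·16682·10500 / (5.86693 × 10^8) = 216.5.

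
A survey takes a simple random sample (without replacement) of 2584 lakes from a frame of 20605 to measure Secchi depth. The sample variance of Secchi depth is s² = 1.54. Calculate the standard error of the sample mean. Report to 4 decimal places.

Under SRS without replacement, Var(ȳ) = (1 − f)·s²/n with f = n/N = 2584/20605 = 0.12540645.
Var(ȳ) = (1 − 0.12540645)·1.54/2584 = 0.87459355·5.9597523 × 10^-4 = 5.2123609 × 10^-4.
SE(ȳ) = √(5.2123609 × 10^-4) = 0.0228.

0.0228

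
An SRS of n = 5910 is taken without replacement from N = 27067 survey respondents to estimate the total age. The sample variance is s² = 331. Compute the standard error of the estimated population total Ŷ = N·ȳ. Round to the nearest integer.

Var(Ŷ) = N²·Var(ȳ) = N²·(1 − n/N)·s²/n.
f = 5910/27067 = 0.21834706; Var(ȳ) = 0.78165294·331/5910 = 0.043777855.
Var(Ŷ) = 27067² · 0.043777855 = 3.2072641 × 10^7.
SE(Ŷ) = √(3.2072641 × 10^7) = 5663.

5663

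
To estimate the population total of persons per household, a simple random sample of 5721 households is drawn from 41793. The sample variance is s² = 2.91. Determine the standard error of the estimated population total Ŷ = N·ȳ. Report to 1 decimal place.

Var(Ŷ) = N²·Var(ȳ) = N²·(1 − n/N)·s²/n.
f = 5721/41793 = 0.13688895; Var(ȳ) = 0.86311105·2.91/5721 = 4.3902345 × 10^-4.
Var(Ŷ) = 41793² · (4.3902345 × 10^-4) = 766822.44.
SE(Ŷ) = √(766822.44) = 875.7.

875.7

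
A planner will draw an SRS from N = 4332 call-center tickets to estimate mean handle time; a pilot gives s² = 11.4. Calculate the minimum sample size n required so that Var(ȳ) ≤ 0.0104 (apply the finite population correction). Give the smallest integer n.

Without fpc, n₀ = s²/D = 11.4/0.0104 = 1096.1538.
With fpc, (1 − n/N)·s²/n ≤ D requires n ≥ n₀/(1 + n₀/N) = 1096.1538/(1 + 1096.1538/4332) = 874.7980.
Rounding up, n = 875.

875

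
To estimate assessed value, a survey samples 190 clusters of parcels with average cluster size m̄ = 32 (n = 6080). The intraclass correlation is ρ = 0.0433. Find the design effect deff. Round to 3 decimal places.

2.342

deff = 1 + (32 − 1)·0.0433 = 1 + 1.3423 = 2.3423.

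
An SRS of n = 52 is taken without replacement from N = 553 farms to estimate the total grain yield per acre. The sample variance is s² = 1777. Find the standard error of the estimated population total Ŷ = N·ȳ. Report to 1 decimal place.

3077.0

Var(Ŷ) = N²·Var(ȳ) = N²·(1 − n/N)·s²/n.
f = 52/553 = 0.09403255; Var(ȳ) = 0.90596745·1777/52 = 30.959695.
Var(Ŷ) = 553² · 30.959695 = 9.4677534 × 10^6.
SE(Ŷ) = √(9.4677534 × 10^6) = 3077.0.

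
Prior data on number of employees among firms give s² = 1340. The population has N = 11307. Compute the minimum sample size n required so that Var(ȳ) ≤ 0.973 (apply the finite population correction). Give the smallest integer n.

1228

Without fpc, n₀ = s²/D = 1340/0.973 = 1377.1840.
With fpc, (1 − n/N)·s²/n ≤ D requires n ≥ n₀/(1 + n₀/N) = 1377.1840/(1 + 1377.1840/11307) = 1227.6564.
Rounding up, n = 1228.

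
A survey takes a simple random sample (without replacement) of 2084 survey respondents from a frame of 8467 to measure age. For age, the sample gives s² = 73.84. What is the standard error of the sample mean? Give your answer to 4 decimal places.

Under SRS without replacement, Var(ȳ) = (1 − f)·s²/n with f = n/N = 2084/8467 = 0.24613204.
Var(ȳ) = (1 − 0.24613204)·73.84/2084 = 0.75386796·0.035431862 = 0.026710945.
SE(ȳ) = √(0.026710945) = 0.1634.

0.1634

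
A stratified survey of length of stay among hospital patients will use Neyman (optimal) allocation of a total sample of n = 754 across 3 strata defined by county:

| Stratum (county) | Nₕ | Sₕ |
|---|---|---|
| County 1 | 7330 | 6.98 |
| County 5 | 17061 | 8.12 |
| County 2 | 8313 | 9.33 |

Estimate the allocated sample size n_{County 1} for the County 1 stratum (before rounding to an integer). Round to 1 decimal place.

144.3

Neyman allocation: nₕ = n·NₕSₕ / Σⱼ NⱼSⱼ.
Σ NⱼSⱼ = 7330·6.98 + 17061·8.12 + 8313·9.33 = 267259.01.
n_{County 1} = 754·7330·6.98 / 267259.01 = 144.3.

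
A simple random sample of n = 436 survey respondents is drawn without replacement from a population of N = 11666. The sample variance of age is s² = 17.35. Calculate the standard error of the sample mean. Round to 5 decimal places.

Under SRS without replacement, Var(ȳ) = (1 − f)·s²/n with f = n/N = 436/11666 = 0.03737356.
Var(ȳ) = (1 − 0.03737356)·17.35/436 = 0.96262644·0.039793578 = 0.03830635.
SE(ȳ) = √(0.03830635) = 0.19572.

0.19572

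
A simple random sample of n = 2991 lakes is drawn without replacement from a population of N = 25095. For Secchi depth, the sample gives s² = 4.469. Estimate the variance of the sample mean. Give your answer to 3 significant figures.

0.00132

Under SRS without replacement, Var(ȳ) = (1 − f)·s²/n with f = n/N = 2991/25095 = 0.11918709.
Var(ȳ) = (1 − 0.11918709)·4.469/2991 = 0.88081291·0.0014941491 = 0.0013160658.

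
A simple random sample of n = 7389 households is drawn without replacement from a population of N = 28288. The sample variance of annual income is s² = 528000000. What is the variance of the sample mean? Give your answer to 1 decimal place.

52792.4

Under SRS without replacement, Var(ȳ) = (1 − f)·s²/n with f = n/N = 7389/28288 = 0.26120617.
Var(ȳ) = (1 − 0.26120617)·528000000/7389 = 0.73879383·71457.572 = 52792.414.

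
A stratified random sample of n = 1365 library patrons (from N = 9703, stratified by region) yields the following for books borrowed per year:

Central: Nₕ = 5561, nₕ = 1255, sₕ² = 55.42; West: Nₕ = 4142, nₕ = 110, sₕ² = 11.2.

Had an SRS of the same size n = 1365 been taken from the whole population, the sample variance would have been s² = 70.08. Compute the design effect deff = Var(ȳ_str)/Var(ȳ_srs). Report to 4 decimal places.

0.6640

Var(ȳ_str) = Σ Wₕ²(1−fₕ)sₕ²/nₕ with Wₕ = Nₕ/9703:
  Central: (5561/9703)²·(1−1255/5561)·55.42/1255 = 0.011231497
  West: (4142/9703)²·(1−110/4142)·11.2/110 = 0.018061087
  → Var(ȳ_str) = 0.029292584.
Var(ȳ_srs) = (1 − 1365/9703)·70.08/1365 = 0.044118151.
deff = 0.029292584 / 0.044118151 = 0.6640.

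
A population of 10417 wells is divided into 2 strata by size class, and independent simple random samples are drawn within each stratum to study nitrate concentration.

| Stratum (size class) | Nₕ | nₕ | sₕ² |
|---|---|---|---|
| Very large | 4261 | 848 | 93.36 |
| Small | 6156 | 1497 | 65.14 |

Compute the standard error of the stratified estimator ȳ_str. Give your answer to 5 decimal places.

Var(ȳ_str) = Σₕ Wₕ²(1 − fₕ)sₕ²/nₕ with Wₕ = Nₕ/N, N = 10417.
Very large: Wₕ = 0.40904291; term = 0.40904291²·(1 − 0.19901432)·93.36/848 = 0.014754602.
Small: Wₕ = 0.59095709; term = 0.59095709²·(1 − 0.24317739)·65.14/1497 = 0.011500903.
Sum = 0.026255505.
SE = √(0.026255505) = 0.16204.

0.16204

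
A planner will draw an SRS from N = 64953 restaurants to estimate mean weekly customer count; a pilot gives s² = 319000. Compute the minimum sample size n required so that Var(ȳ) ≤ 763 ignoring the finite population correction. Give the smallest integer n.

419

Without fpc, n₀ = s²/D = 319000/763 = 418.0865.
Rounding up, n = 419.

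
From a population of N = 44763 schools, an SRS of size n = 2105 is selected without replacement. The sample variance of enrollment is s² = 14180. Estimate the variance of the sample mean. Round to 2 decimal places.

6.42

Under SRS without replacement, Var(ȳ) = (1 − f)·s²/n with f = n/N = 2105/44763 = 0.04702545.
Var(ȳ) = (1 − 0.04702545)·14180/2105 = 0.95297455·6.736342 = 6.4195626.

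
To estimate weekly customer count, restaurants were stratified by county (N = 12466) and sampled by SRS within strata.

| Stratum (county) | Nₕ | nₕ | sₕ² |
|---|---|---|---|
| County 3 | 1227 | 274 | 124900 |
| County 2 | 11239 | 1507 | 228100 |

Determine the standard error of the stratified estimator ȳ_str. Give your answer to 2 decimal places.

10.49

Var(ȳ_str) = Σₕ Wₕ²(1 − fₕ)sₕ²/nₕ with Wₕ = Nₕ/N, N = 12466.
County 3: Wₕ = 0.09842772; term = 0.09842772²·(1 − 0.22330888)·124900/274 = 3.4300077.
County 2: Wₕ = 0.90157228; term = 0.90157228²·(1 − 0.13408666)·228100/1507 = 106.53383.
Sum = 109.96384.
SE = √(109.96384) = 10.49.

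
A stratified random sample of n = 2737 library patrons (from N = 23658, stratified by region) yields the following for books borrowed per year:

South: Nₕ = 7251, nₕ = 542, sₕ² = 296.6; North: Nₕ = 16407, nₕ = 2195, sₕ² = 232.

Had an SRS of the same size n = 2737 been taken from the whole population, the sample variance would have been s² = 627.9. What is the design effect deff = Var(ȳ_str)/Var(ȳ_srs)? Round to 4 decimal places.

0.4515

Var(ȳ_str) = Σ Wₕ²(1−fₕ)sₕ²/nₕ with Wₕ = Nₕ/23658:
  South: (7251/23658)²·(1−542/7251)·296.6/542 = 0.047563248
  North: (16407/23658)²·(1−2195/16407)·232/2195 = 0.044033356
  → Var(ȳ_str) = 0.091596604.
Var(ȳ_srs) = (1 − 2737/23658)·627.9/2737 = 0.20287106.
deff = 0.091596604 / 0.20287106 = 0.4515.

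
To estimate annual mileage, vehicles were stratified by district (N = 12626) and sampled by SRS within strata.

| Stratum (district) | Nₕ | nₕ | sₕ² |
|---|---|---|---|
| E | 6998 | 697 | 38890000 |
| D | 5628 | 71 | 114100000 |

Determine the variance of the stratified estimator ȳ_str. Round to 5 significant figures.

330710

Var(ȳ_str) = Σₕ Wₕ²(1 − fₕ)sₕ²/nₕ with Wₕ = Nₕ/N, N = 12626.
E: Wₕ = 0.55425313; term = 0.55425313²·(1 − 0.09959989)·38890000/697 = 15433.237.
D: Wₕ = 0.44574687; term = 0.44574687²·(1 − 0.01261549)·114100000/71 = 315275.49.
Sum = 330708.73.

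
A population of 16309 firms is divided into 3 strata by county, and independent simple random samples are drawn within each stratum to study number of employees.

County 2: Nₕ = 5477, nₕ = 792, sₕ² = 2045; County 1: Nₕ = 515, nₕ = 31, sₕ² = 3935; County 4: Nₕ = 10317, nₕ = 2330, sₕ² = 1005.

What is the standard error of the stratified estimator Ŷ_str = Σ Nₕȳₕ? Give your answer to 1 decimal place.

11551.5

Var(Ŷ_str) = Σₕ Nₕ²(1 − fₕ)sₕ²/nₕ.
County 2: 5477²·(1 − 792/5477)·2045/792 = 6.6255276 × 10^7.
County 1: 515²·(1 − 31/515)·3935/31 = 3.1639939 × 10^7.
County 4: 10317²·(1 − 2330/10317)·1005/2330 = 3.5542441 × 10^7.
Sum = 1.3343766 × 10^8.
SE = √(1.3343766 × 10^8) = 11551.5.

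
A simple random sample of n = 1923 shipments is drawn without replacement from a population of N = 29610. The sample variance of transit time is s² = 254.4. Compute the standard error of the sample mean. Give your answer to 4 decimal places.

0.3517

Under SRS without replacement, Var(ȳ) = (1 − f)·s²/n with f = n/N = 1923/29610 = 0.06494428.
Var(ȳ) = (1 − 0.06494428)·254.4/1923 = 0.93505572·0.13229329 = 0.1237016.
SE(ȳ) = √(0.1237016) = 0.3517.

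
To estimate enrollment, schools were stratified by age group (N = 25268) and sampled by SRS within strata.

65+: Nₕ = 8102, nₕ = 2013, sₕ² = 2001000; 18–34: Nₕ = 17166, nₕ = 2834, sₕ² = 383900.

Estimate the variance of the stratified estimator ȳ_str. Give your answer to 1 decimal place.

Var(ȳ_str) = Σₕ Wₕ²(1 − fₕ)sₕ²/nₕ with Wₕ = Nₕ/N, N = 25268.
65+: Wₕ = 0.32064271; term = 0.32064271²·(1 − 0.24845717)·2001000/2013 = 76.806821.
18–34: Wₕ = 0.67935729; term = 0.67935729²·(1 − 0.16509379)·383900/2834 = 52.197829.
Sum = 129.00465.

129.0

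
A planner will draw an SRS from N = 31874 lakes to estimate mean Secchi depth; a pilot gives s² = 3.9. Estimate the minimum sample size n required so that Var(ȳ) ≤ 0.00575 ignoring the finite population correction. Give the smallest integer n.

679

Without fpc, n₀ = s²/D = 3.9/0.00575 = 678.2609.
Rounding up, n = 679.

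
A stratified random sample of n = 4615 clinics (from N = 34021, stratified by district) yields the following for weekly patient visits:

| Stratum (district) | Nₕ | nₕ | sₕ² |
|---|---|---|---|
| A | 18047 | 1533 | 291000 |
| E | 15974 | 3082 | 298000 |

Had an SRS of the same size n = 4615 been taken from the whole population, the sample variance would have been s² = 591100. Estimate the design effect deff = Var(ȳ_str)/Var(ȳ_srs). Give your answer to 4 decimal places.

0.5969

Var(ȳ_str) = Σ Wₕ²(1−fₕ)sₕ²/nₕ with Wₕ = Nₕ/34021:
  A: (18047/34021)²·(1−1533/18047)·291000/1533 = 48.878063
  E: (15974/34021)²·(1−3082/15974)·298000/3082 = 17.203763
  → Var(ȳ_str) = 66.081826.
Var(ȳ_srs) = (1 − 4615/34021)·591100/4615 = 110.70778.
deff = 66.081826 / 110.70778 = 0.5969.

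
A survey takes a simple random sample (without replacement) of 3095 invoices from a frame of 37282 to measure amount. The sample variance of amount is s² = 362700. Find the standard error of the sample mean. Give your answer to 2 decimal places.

10.37

Under SRS without replacement, Var(ȳ) = (1 − f)·s²/n with f = n/N = 3095/37282 = 0.08301593.
Var(ȳ) = (1 − 0.08301593)·362700/3095 = 0.91698407·117.18901 = 107.46046.
SE(ȳ) = √(107.46046) = 10.37.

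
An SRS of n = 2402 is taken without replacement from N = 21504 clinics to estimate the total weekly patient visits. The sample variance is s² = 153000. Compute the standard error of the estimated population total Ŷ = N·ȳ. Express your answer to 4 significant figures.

161800

Var(Ŷ) = N²·Var(ȳ) = N²·(1 − n/N)·s²/n.
f = 2402/21504 = 0.11170015; Var(ȳ) = 0.88829985·153000/2402 = 56.581964.
Var(Ŷ) = 21504² · 56.581964 = 2.6164746 × 10^10.
SE(Ŷ) = √(2.6164746 × 10^10) = 161800.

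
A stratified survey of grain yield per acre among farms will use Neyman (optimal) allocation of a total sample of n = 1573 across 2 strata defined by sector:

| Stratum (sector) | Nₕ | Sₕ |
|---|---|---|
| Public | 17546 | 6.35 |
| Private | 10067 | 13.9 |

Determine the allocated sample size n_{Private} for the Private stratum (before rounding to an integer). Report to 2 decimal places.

875.72

Neyman allocation: nₕ = n·NₕSₕ / Σⱼ NⱼSⱼ.
Σ NⱼSⱼ = 17546·6.35 + 10067·13.9 = 251348.4.
n_{Private} = 1573·10067·13.9 / 251348.4 = 875.72.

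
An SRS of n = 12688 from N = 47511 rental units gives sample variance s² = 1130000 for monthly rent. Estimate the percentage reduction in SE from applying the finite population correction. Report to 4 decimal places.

f = n/N = 12688/47511 = 0.26705395.
SE_no-fpc = √(s²/n) = 9.4371887; SE_fpc = √((1−f)s²/n) = 8.0793913.
Ratio = √(1−f) = 0.85612269. Reduction = 100·(1 − 0.85612269) = 14.3877%.

14.3877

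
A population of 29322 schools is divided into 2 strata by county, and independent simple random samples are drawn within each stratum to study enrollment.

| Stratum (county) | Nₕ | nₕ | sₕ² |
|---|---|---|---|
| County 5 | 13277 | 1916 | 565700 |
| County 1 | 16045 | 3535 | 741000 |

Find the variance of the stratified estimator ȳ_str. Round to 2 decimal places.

Var(ȳ_str) = Σₕ Wₕ²(1 − fₕ)sₕ²/nₕ with Wₕ = Nₕ/N, N = 29322.
County 5: Wₕ = 0.45279995; term = 0.45279995²·(1 − 0.14430971)·565700/1916 = 51.798837.
County 1: Wₕ = 0.54720005; term = 0.54720005²·(1 − 0.22031786)·741000/3535 = 48.937146.
Sum = 100.73598.

100.74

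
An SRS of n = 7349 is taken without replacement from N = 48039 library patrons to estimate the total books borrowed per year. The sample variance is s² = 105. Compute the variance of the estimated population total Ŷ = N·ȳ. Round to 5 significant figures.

2.7928 × 10^7

Var(Ŷ) = N²·Var(ȳ) = N²·(1 − n/N)·s²/n.
f = 7349/48039 = 0.15297987; Var(ȳ) = 0.84702013·105/7349 = 0.012101934.
Var(Ŷ) = 48039² · 0.012101934 = 2.7928184 × 10^7.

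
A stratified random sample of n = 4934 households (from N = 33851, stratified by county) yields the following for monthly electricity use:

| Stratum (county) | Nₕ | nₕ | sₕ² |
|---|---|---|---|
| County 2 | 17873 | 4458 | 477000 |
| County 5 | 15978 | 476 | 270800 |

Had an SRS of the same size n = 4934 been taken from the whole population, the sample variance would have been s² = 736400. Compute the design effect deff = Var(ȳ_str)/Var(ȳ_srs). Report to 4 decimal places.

1.1401

Var(ȳ_str) = Σ Wₕ²(1−fₕ)sₕ²/nₕ with Wₕ = Nₕ/33851:
  County 2: (17873/33851)²·(1−4458/17873)·477000/4458 = 22.38842
  County 5: (15978/33851)²·(1−476/15978)·270800/476 = 122.97274
  → Var(ȳ_str) = 145.36116.
Var(ȳ_srs) = (1 − 4934/33851)·736400/4934 = 127.49594.
deff = 145.36116 / 127.49594 = 1.1401.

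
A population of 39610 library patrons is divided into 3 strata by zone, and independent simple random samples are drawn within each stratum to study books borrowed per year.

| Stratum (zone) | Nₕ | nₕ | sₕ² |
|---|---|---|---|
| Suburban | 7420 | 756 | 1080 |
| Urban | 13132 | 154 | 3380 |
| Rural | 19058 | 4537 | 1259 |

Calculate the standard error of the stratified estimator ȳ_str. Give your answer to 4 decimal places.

1.5742

Var(ȳ_str) = Σₕ Wₕ²(1 − fₕ)sₕ²/nₕ with Wₕ = Nₕ/N, N = 39610.
Suburban: Wₕ = 0.18732643; term = 0.18732643²·(1 − 0.10188679)·1080/756 = 0.045022662.
Urban: Wₕ = 0.33153244; term = 0.33153244²·(1 − 0.01172708)·3380/154 = 2.3841026.
Rural: Wₕ = 0.48114113; term = 0.48114113²·(1 − 0.23806276)·1259/4537 = 0.04894644.
Sum = 2.4780717.
SE = √(2.4780717) = 1.5742.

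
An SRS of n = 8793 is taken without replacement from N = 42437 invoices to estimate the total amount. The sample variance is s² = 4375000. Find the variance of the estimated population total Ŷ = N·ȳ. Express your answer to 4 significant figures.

7.104 × 10^11

Var(Ŷ) = N²·Var(ȳ) = N²·(1 − n/N)·s²/n.
f = 8793/42437 = 0.20720126; Var(ȳ) = 0.79279874·4375000/8793 = 394.46088.
Var(Ŷ) = 42437² · 394.46088 = 7.1038419 × 10^11.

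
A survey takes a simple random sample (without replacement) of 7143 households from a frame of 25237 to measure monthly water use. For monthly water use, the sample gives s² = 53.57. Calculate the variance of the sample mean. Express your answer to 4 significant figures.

Under SRS without replacement, Var(ȳ) = (1 − f)·s²/n with f = n/N = 7143/25237 = 0.28303681.
Var(ȳ) = (1 − 0.28303681)·53.57/7143 = 0.71696319·0.00749965 = 0.005376973.

0.005377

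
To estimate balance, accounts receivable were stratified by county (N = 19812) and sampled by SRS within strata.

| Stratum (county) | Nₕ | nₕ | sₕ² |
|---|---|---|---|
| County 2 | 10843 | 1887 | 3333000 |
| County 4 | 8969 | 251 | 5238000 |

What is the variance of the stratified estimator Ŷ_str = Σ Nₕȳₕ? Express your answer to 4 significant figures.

Var(Ŷ_str) = Σₕ Nₕ²(1 − fₕ)sₕ²/nₕ.
County 2: 10843²·(1 − 1887/10843)·3333000/1887 = 1.7152481 × 10^11.
County 4: 8969²·(1 − 251/8969)·5238000/251 = 1.6317464 × 10^12.
Sum = 1.8032712 × 10^12.

1.803 × 10^12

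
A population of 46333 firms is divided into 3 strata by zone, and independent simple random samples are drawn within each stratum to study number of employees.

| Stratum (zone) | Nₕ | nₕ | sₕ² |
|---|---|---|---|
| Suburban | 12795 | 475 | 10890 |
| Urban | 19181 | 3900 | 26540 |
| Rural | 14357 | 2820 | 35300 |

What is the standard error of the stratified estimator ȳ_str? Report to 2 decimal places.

Var(ȳ_str) = Σₕ Wₕ²(1 − fₕ)sₕ²/nₕ with Wₕ = Nₕ/N, N = 46333.
Suburban: Wₕ = 0.27615307; term = 0.27615307²·(1 − 0.03712388)·10890/475 = 1.6834663.
Urban: Wₕ = 0.41398140; term = 0.41398140²·(1 − 0.20332621)·26540/3900 = 0.92913429.
Rural: Wₕ = 0.30986554; term = 0.30986554²·(1 − 0.19641986)·35300/2820 = 0.96583146.
Sum = 3.5784321.
SE = √(3.5784321) = 1.89.

1.89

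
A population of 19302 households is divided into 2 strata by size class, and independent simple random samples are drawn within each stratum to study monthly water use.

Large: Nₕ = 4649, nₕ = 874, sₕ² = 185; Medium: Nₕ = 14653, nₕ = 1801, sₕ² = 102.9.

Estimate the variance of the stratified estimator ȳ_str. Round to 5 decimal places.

0.03885

Var(ȳ_str) = Σₕ Wₕ²(1 − fₕ)sₕ²/nₕ with Wₕ = Nₕ/N, N = 19302.
Large: Wₕ = 0.24085587; term = 0.24085587²·(1 − 0.18799742)·185/874 = 0.0099708498.
Medium: Wₕ = 0.75914413; term = 0.75914413²·(1 − 0.12290998)·102.9/1801 = 0.028879808.
Sum = 0.038850658.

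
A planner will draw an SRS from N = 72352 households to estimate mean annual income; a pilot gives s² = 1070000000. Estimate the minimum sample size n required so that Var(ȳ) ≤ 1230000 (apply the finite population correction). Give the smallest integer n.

Without fpc, n₀ = s²/D = 1070000000/1230000 = 869.9187.
With fpc, (1 − n/N)·s²/n ≤ D requires n ≥ n₀/(1 + n₀/N) = 869.9187/(1 + 869.9187/72352) = 859.5836.
Rounding up, n = 860.

860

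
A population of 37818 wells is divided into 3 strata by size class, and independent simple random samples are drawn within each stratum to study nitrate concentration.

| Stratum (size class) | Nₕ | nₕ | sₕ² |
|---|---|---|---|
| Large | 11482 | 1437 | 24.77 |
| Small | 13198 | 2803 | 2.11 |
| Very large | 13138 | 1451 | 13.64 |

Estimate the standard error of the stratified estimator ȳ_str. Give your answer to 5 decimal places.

0.04971

Var(ȳ_str) = Σₕ Wₕ²(1 − fₕ)sₕ²/nₕ with Wₕ = Nₕ/N, N = 37818.
Large: Wₕ = 0.30361204; term = 0.30361204²·(1 − 0.12515241)·24.77/1437 = 0.0013900794.
Small: Wₕ = 0.34898725; term = 0.34898725²·(1 − 0.21238066)·2.11/2803 = 7.2209587 × 10^-5.
Very large: Wₕ = 0.34740071; term = 0.34740071²·(1 − 0.11044299)·13.64/1451 = 0.0010092114.
Sum = 0.0024715004.
SE = √(0.0024715004) = 0.04971.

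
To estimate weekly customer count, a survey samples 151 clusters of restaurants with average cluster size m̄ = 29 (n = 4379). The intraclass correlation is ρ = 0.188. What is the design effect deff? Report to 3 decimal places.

deff = 1 + (29 − 1)·0.188 = 1 + 5.264 = 6.264.

6.264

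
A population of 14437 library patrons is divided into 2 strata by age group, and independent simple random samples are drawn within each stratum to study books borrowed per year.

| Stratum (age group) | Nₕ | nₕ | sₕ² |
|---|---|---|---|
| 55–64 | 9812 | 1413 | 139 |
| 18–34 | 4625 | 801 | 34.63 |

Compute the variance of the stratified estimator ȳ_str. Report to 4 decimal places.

0.0426

Var(ȳ_str) = Σₕ Wₕ²(1 − fₕ)sₕ²/nₕ with Wₕ = Nₕ/N, N = 14437.
55–64: Wₕ = 0.67964259; term = 0.67964259²·(1 − 0.14400734)·139/1413 = 0.038895902.
18–34: Wₕ = 0.32035741; term = 0.32035741²·(1 − 0.17318919)·34.63/801 = 0.0036685605.
Sum = 0.042564463.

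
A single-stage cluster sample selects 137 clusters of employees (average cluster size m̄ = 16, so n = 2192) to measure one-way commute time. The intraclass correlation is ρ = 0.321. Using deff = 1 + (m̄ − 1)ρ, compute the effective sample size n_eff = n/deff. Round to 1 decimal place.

deff = 1 + (16 − 1)·0.321 = 1 + 4.815 = 5.815.
n_eff = 2192 / 5.815 = 377.0.

377.0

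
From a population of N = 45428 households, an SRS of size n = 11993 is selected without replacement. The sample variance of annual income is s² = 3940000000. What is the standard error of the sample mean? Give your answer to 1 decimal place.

491.7

Under SRS without replacement, Var(ȳ) = (1 − f)·s²/n with f = n/N = 11993/45428 = 0.26400018.
Var(ȳ) = (1 − 0.26400018)·3940000000/11993 = 0.73599982·328524.97 = 241794.32.
SE(ȳ) = √(241794.32) = 491.7.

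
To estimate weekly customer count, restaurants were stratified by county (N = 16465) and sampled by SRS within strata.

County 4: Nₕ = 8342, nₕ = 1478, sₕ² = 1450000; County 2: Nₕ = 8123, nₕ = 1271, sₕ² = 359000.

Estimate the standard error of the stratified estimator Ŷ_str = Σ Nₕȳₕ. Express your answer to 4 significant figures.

268100

Var(Ŷ_str) = Σₕ Nₕ²(1 − fₕ)sₕ²/nₕ.
County 4: 8342²·(1 − 1478/8342)·1450000/1478 = 5.6174735 × 10^10.
County 2: 8123²·(1 − 1271/8123)·359000/1271 = 1.5721092 × 10^10.
Sum = 7.1895827 × 10^10.
SE = √(7.1895827 × 10^10) = 268100.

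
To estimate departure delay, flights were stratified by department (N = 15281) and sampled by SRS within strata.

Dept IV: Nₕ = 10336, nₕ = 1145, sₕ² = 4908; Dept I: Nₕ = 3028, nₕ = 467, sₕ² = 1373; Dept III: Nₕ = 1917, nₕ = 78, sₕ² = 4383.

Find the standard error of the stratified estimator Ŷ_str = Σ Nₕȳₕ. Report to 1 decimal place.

25062.0

Var(Ŷ_str) = Σₕ Nₕ²(1 − fₕ)sₕ²/nₕ.
Dept IV: 10336²·(1 − 1145/10336)·4908/1145 = 4.0720616 × 10^8.
Dept I: 3028²·(1 − 467/3028)·1373/467 = 2.2799174 × 10^7.
Dept III: 1917²·(1 − 78/1917)·4383/78 = 1.9809828 × 10^8.
Sum = 6.2810361 × 10^8.
SE = √(6.2810361 × 10^8) = 25062.0.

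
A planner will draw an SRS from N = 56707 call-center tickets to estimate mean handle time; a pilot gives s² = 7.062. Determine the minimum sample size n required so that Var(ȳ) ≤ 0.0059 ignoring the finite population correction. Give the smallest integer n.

1197

Without fpc, n₀ = s²/D = 7.062/0.0059 = 1196.9492.
Rounding up, n = 1197.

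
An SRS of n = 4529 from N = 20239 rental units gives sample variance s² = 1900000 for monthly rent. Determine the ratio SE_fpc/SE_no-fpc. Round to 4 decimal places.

0.8810

f = n/N = 4529/20239 = 0.22377588.
SE_no-fpc = √(s²/n) = 20.482155; SE_fpc = √((1−f)s²/n) = 18.045512.
Ratio = √(1−f) = 0.88103582.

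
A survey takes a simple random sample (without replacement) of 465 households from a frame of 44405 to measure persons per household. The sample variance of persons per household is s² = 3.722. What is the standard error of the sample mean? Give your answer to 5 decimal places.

0.08900

Under SRS without replacement, Var(ȳ) = (1 − f)·s²/n with f = n/N = 465/44405 = 0.01047179.
Var(ȳ) = (1 − 0.01047179)·3.722/465 = 0.98952821·0.0080043011 = 0.0079204817.
SE(ȳ) = √(0.0079204817) = 0.08900.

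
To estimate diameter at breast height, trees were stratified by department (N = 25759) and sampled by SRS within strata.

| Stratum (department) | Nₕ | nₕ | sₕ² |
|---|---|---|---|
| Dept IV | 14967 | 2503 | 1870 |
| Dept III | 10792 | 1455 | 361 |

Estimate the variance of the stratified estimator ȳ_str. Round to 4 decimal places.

0.2477

Var(ȳ_str) = Σₕ Wₕ²(1 − fₕ)sₕ²/nₕ with Wₕ = Nₕ/N, N = 25759.
Dept IV: Wₕ = 0.58103964; term = 0.58103964²·(1 − 0.16723458)·1870/2503 = 0.21004626.
Dept III: Wₕ = 0.41896036; term = 0.41896036²·(1 − 0.13482209)·361/1455 = 0.037678665.
Sum = 0.24772493.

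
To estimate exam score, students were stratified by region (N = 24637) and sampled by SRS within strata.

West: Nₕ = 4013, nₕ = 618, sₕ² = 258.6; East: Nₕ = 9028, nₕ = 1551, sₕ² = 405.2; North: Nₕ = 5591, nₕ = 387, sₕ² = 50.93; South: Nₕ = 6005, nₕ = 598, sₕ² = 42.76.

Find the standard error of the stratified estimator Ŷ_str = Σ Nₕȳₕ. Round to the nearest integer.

5430

Var(Ŷ_str) = Σₕ Nₕ²(1 − fₕ)sₕ²/nₕ.
West: 4013²·(1 − 618/4013)·258.6/618 = 5.700973 × 10^6.
East: 9028²·(1 − 1551/9028)·405.2/1551 = 1.7635045 × 10^7.
North: 5591²·(1 − 387/5591)·50.93/387 = 3.8290364 × 10^6.
South: 6005²·(1 − 598/6005)·42.76/598 = 2.3216989 × 10^6.
Sum = 2.9486753 × 10^7.
SE = √(2.9486753 × 10^7) = 5430.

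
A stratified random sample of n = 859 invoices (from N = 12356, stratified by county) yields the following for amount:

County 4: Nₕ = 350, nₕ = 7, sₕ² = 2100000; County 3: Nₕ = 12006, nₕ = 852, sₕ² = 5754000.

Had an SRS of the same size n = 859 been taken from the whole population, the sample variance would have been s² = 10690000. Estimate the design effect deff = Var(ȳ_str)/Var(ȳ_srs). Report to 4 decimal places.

0.5320

Var(ȳ_str) = Σ Wₕ²(1−fₕ)sₕ²/nₕ with Wₕ = Nₕ/12356:
  County 4: (350/12356)²·(1−7/350)·2100000/7 = 235.89983
  County 3: (12006/12356)²·(1−852/12006)·5754000/852 = 5923.8417
  → Var(ȳ_str) = 6159.7415.
Var(ȳ_srs) = (1 − 859/12356)·10690000/859 = 11579.536.
deff = 6159.7415 / 11579.536 = 0.5320.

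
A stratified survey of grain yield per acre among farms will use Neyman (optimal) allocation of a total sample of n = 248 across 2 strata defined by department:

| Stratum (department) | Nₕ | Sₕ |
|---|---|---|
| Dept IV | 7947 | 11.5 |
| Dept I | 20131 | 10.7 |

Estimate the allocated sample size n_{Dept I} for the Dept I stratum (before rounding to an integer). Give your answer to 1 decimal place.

174.1

Neyman allocation: nₕ = n·NₕSₕ / Σⱼ NⱼSⱼ.
Σ NⱼSⱼ = 7947·11.5 + 20131·10.7 = 306792.2.
n_{Dept I} = 248·20131·10.7 / 306792.2 = 174.1.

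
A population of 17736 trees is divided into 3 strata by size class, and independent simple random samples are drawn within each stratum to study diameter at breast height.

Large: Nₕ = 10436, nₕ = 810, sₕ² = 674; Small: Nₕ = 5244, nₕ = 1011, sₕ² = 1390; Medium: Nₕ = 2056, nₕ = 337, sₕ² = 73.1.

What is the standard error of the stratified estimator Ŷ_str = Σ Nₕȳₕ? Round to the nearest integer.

10718

Var(Ŷ_str) = Σₕ Nₕ²(1 − fₕ)sₕ²/nₕ.
Large: 10436²·(1 − 810/10436)·674/810 = 8.3590092 × 10^7.
Small: 5244²·(1 − 1011/5244)·1390/1011 = 3.0519302 × 10^7.
Medium: 2056²·(1 − 337/2056)·73.1/337 = 766631.15.
Sum = 1.1487603 × 10^8.
SE = √(1.1487603 × 10^8) = 10718.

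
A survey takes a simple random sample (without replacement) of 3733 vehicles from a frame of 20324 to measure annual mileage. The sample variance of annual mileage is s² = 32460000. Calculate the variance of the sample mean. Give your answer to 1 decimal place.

Under SRS without replacement, Var(ȳ) = (1 − f)·s²/n with f = n/N = 3733/20324 = 0.18367447.
Var(ȳ) = (1 − 0.18367447)·32460000/3733 = 0.81632553·8695.4192 = 7098.2927.

7098.3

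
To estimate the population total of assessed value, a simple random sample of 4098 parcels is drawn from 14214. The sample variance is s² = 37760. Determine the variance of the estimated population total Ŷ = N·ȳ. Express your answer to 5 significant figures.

1.3249 × 10^9

Var(Ŷ) = N²·Var(ȳ) = N²·(1 − n/N)·s²/n.
f = 4098/14214 = 0.28830730; Var(ȳ) = 0.71169270·37760/4098 = 6.557715.
Var(Ŷ) = 14214² · 6.557715 = 1.3249063 × 10^9.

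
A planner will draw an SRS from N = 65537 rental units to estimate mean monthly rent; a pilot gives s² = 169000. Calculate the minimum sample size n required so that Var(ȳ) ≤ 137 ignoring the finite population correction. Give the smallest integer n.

1234

Without fpc, n₀ = s²/D = 169000/137 = 1233.5766.
Rounding up, n = 1234.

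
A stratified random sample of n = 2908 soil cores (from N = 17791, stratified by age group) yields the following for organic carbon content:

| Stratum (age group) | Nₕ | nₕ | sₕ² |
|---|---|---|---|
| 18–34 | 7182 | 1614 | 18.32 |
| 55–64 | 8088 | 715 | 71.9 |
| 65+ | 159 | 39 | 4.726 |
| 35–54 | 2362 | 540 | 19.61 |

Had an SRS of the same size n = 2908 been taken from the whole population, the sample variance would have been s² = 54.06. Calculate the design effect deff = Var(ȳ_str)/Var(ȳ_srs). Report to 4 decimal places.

1.3427

Var(ȳ_str) = Σ Wₕ²(1−fₕ)sₕ²/nₕ with Wₕ = Nₕ/17791:
  18–34: (7182/17791)²·(1−1614/7182)·18.32/1614 = 0.0014340551
  55–64: (8088/17791)²·(1−715/8088)·71.9/715 = 0.018945563
  65+: (159/17791)²·(1−39/159)·4.726/39 = 7.3047736 × 10^-6
  35–54: (2362/17791)²·(1−540/2362)·19.61/540 = 4.9375486 × 10^-4
  → Var(ȳ_str) = 0.020880678.
Var(ȳ_srs) = (1 − 2908/17791)·54.06/2908 = 0.015551481.
deff = 0.020880678 / 0.015551481 = 1.3427.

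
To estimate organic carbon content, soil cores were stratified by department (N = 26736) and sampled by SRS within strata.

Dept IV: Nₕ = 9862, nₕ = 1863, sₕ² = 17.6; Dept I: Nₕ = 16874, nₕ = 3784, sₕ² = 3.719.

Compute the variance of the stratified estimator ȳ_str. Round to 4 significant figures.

0.001346

Var(ȳ_str) = Σₕ Wₕ²(1 − fₕ)sₕ²/nₕ with Wₕ = Nₕ/N, N = 26736.
Dept IV: Wₕ = 0.36886595; term = 0.36886595²·(1 − 0.18890692)·17.6/1863 = 0.0010425758.
Dept I: Wₕ = 0.63113405; term = 0.63113405²·(1 − 0.22425033)·3.719/3784 = 3.0369656 × 10^-4.
Sum = 0.0013462724.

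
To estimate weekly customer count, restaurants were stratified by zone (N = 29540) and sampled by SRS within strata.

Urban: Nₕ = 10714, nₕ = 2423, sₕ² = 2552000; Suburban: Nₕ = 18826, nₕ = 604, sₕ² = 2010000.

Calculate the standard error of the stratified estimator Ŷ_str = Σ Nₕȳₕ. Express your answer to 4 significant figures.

Var(Ŷ_str) = Σₕ Nₕ²(1 − fₕ)sₕ²/nₕ.
Urban: 10714²·(1 − 2423/10714)·2552000/2423 = 9.3559052 × 10^10.
Suburban: 18826²·(1 − 604/18826)·2010000/604 = 1.141598 × 10^12.
Sum = 1.2351571 × 10^12.
SE = √(1.2351571 × 10^12) = 1.111 × 10^6.

1.111 × 10^6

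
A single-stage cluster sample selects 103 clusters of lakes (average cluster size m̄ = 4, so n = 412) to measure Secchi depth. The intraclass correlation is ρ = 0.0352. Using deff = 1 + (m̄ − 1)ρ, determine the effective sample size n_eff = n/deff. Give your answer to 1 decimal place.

372.6

deff = 1 + (4 − 1)·0.0352 = 1 + 0.1056 = 1.1056.
n_eff = 412 / 1.1056 = 372.6.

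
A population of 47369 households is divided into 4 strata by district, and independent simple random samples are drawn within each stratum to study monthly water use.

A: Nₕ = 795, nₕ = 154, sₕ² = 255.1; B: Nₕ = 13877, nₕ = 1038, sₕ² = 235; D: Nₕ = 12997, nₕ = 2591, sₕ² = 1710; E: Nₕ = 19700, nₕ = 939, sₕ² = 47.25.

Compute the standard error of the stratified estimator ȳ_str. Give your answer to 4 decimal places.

0.2577

Var(ȳ_str) = Σₕ Wₕ²(1 − fₕ)sₕ²/nₕ with Wₕ = Nₕ/N, N = 47369.
A: Wₕ = 0.01678313; term = 0.01678313²·(1 − 0.19371069)·255.1/154 = 3.7620665 × 10^-4.
B: Wₕ = 0.29295531; term = 0.29295531²·(1 − 0.07480003)·235/1038 = 0.017976654.
D: Wₕ = 0.27437776; term = 0.27437776²·(1 − 0.19935370)·1710/2591 = 0.039780222.
E: Wₕ = 0.41588381; term = 0.41588381²·(1 − 0.04766497)·47.25/939 = 0.0082883865.
Sum = 0.066421469.
SE = √(0.066421469) = 0.2577.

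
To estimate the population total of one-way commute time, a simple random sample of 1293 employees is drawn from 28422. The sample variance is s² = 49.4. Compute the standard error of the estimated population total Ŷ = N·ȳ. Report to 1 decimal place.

Var(Ŷ) = N²·Var(ȳ) = N²·(1 − n/N)·s²/n.
f = 1293/28422 = 0.04549293; Var(ȳ) = 0.95450707·49.4/1293 = 0.036467633.
Var(Ŷ) = 28422² · 0.036467633 = 2.9458922 × 10^7.
SE(Ŷ) = √(2.9458922 × 10^7) = 5427.6.

5427.6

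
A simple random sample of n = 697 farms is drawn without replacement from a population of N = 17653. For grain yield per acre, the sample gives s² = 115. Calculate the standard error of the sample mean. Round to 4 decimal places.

0.3981

Under SRS without replacement, Var(ȳ) = (1 − f)·s²/n with f = n/N = 697/17653 = 0.03948337.
Var(ȳ) = (1 − 0.03948337)·115/697 = 0.96051663·0.16499283 = 0.15847835.
SE(ȳ) = √(0.15847835) = 0.3981.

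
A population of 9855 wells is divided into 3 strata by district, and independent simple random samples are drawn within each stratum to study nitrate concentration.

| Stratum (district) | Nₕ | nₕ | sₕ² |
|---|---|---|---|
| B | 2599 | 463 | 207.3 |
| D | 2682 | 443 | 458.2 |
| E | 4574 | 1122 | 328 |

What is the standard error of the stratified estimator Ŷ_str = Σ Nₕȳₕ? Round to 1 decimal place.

3648.6

Var(Ŷ_str) = Σₕ Nₕ²(1 − fₕ)sₕ²/nₕ.
B: 2599²·(1 − 463/2599)·207.3/463 = 2.4855691 × 10^6.
D: 2682²·(1 − 443/2682)·458.2/443 = 6.2110386 × 10^6.
E: 4574²·(1 − 1122/4574)·328/1122 = 4.6158101 × 10^6.
Sum = 1.3312418 × 10^7.
SE = √(1.3312418 × 10^7) = 3648.6.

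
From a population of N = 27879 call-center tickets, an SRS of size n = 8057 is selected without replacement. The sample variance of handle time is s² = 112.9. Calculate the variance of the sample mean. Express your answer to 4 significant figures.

Under SRS without replacement, Var(ȳ) = (1 − f)·s²/n with f = n/N = 8057/27879 = 0.28899889.
Var(ȳ) = (1 − 0.28899889)·112.9/8057 = 0.71100111·0.01401266 = 0.0099630167.

0.009963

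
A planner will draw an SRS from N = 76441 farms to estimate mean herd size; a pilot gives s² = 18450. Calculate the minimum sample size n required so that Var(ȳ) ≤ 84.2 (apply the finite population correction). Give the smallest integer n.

Without fpc, n₀ = s²/D = 18450/84.2 = 219.1211.
With fpc, (1 − n/N)·s²/n ≤ D requires n ≥ n₀/(1 + n₀/N) = 219.1211/(1 + 219.1211/76441) = 218.4948.
Rounding up, n = 219.

219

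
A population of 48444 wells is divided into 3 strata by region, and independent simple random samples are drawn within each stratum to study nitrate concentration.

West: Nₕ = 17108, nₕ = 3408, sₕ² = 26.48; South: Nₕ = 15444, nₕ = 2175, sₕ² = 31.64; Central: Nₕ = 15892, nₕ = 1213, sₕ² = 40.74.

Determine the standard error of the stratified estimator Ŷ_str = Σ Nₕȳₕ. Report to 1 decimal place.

Var(Ŷ_str) = Σₕ Nₕ²(1 − fₕ)sₕ²/nₕ.
West: 17108²·(1 − 3408/17108)·26.48/3408 = 1.8211185 × 10^6.
South: 15444²·(1 − 2175/15444)·31.64/2175 = 2.9810908 × 10^6.
Central: 15892²·(1 − 1213/15892)·40.74/1213 = 7.8349323 × 10^6.
Sum = 1.2637142 × 10^7.
SE = √(1.2637142 × 10^7) = 3554.9.

3554.9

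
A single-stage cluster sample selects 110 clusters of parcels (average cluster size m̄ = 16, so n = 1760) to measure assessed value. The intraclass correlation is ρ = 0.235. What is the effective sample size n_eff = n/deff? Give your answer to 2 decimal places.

deff = 1 + (16 − 1)·0.235 = 1 + 3.525 = 4.525.
n_eff = 1760 / 4.525 = 388.95.

388.95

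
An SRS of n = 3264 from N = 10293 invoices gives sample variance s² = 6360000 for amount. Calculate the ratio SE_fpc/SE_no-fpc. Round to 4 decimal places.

f = n/N = 3264/10293 = 0.31710871.
SE_no-fpc = √(s²/n) = 44.14215; SE_fpc = √((1−f)s²/n) = 36.477853.
Ratio = √(1−f) = 0.82637236.

0.8264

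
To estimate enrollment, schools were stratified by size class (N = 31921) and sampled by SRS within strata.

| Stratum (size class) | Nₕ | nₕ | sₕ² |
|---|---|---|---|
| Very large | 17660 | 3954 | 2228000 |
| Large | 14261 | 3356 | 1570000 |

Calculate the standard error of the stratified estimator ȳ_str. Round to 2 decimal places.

Var(ȳ_str) = Σₕ Wₕ²(1 − fₕ)sₕ²/nₕ with Wₕ = Nₕ/N, N = 31921.
Very large: Wₕ = 0.55324081; term = 0.55324081²·(1 − 0.22389581)·2228000/3954 = 133.85265.
Large: Wₕ = 0.44675919; term = 0.44675919²·(1 − 0.23532712)·1570000/3356 = 71.400355.
Sum = 205.25301.
SE = √(205.25301) = 14.33.

14.33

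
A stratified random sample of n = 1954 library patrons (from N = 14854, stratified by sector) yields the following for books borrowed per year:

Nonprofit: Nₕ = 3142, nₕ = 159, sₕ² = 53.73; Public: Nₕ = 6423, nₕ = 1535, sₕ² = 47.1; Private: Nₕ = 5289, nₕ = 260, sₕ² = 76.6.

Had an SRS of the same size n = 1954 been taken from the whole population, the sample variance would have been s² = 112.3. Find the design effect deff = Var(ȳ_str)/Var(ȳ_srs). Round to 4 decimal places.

1.0867

Var(ȳ_str) = Σ Wₕ²(1−fₕ)sₕ²/nₕ with Wₕ = Nₕ/14854:
  Nonprofit: (3142/14854)²·(1−159/3142)·53.73/159 = 0.01435464
  Public: (6423/14854)²·(1−1535/6423)·47.1/1535 = 0.0043661113
  Private: (5289/14854)²·(1−260/5289)·76.6/260 = 0.035515979
  → Var(ȳ_str) = 0.05423673.
Var(ȳ_srs) = (1 − 1954/14854)·112.3/1954 = 0.049911599.
deff = 0.05423673 / 0.049911599 = 1.0867.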